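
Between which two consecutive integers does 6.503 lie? 6 and 7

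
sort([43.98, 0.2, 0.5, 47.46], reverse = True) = [47.46, 43.98, 0.5, 0.2]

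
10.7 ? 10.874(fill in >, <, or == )<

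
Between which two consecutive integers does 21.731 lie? 21 and 22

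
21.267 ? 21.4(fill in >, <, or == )<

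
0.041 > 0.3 False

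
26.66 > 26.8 False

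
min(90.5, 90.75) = 90.5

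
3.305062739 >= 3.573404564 False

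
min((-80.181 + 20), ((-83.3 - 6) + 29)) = -60.3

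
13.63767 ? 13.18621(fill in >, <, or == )>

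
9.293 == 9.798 False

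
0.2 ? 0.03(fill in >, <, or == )>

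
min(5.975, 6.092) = 5.975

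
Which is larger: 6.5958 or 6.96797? 6.96797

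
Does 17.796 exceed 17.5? Yes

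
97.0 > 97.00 False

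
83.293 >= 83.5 False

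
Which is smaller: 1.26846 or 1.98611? 1.26846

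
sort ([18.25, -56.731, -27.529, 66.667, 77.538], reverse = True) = [77.538, 66.667, 18.25, -27.529, -56.731]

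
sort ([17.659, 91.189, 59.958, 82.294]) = [17.659, 59.958, 82.294, 91.189]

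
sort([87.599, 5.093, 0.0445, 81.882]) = [0.0445, 5.093, 81.882, 87.599]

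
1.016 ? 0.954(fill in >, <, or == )>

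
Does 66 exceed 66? No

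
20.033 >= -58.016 True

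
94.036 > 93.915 True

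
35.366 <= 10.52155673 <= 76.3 False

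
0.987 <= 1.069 True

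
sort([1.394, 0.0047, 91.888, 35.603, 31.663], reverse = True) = [91.888, 35.603, 31.663, 1.394, 0.0047]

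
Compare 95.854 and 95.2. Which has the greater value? 95.854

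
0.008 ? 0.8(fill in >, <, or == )<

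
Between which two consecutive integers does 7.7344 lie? 7 and 8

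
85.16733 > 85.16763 False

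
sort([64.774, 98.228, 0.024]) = [0.024, 64.774, 98.228]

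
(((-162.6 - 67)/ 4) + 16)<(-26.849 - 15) False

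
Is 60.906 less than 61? Yes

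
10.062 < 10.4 True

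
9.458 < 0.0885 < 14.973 False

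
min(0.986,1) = 0.986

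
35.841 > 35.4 True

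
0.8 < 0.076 False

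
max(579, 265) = 579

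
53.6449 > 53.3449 True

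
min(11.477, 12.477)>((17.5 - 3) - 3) False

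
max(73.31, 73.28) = 73.31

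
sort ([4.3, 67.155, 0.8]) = [0.8, 4.3, 67.155]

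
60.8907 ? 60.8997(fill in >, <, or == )<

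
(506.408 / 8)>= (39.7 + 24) False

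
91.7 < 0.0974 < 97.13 False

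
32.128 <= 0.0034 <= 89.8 False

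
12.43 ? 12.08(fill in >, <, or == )>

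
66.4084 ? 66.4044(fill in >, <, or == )>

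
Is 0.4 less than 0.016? No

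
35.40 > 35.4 False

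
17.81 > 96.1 False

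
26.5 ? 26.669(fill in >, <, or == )<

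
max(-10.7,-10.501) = -10.501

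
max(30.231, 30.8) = 30.8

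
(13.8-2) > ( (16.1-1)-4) True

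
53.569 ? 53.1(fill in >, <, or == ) >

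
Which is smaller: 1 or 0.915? 0.915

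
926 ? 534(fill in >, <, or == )>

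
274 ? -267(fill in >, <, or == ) >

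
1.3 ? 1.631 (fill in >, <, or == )<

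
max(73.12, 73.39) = 73.39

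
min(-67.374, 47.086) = -67.374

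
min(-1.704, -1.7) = -1.704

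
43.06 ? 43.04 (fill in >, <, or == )>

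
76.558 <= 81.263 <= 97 True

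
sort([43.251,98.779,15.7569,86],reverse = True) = [98.779,86,43.251,15.7569]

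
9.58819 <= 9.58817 False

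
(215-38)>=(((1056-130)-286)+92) False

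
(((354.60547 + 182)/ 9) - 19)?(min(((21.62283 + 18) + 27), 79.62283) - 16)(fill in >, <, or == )<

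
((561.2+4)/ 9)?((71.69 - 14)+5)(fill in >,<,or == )>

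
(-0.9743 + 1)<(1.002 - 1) False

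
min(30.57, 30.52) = 30.52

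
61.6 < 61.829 True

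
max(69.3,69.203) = 69.3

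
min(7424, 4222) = 4222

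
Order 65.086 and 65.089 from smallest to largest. 65.086, 65.089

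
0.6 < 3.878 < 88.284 True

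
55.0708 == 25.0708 False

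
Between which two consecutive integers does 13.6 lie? 13 and 14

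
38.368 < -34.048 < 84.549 False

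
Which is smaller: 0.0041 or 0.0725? 0.0041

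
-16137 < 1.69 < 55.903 True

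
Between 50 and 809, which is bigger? 809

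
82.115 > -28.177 True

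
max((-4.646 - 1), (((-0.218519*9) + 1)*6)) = -5.646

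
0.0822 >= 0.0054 True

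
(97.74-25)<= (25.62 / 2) False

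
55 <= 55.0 True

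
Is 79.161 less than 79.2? Yes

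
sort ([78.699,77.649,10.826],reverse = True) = [78.699,77.649,10.826]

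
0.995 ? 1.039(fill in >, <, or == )<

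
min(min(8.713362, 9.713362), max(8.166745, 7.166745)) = 8.166745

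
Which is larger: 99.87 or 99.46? 99.87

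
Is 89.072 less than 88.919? No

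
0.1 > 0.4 False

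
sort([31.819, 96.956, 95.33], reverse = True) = [96.956, 95.33, 31.819]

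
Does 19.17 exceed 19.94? No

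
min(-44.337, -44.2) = -44.337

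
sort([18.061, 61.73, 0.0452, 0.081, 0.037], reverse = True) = [61.73, 18.061, 0.081, 0.0452, 0.037]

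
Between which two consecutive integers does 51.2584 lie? 51 and 52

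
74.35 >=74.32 True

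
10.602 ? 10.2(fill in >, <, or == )>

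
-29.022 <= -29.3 False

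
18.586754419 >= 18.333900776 True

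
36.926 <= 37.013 True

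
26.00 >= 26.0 True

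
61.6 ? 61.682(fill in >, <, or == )<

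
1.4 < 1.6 True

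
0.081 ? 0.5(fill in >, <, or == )<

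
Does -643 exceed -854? Yes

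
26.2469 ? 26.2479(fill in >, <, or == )<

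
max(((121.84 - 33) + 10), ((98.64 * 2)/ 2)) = 98.84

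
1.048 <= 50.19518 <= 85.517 True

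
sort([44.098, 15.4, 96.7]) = [15.4, 44.098, 96.7]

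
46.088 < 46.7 True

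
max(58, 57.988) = 58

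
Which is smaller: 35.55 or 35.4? 35.4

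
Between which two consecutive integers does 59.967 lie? 59 and 60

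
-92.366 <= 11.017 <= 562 True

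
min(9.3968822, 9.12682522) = 9.12682522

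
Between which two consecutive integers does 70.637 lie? 70 and 71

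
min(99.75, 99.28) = 99.28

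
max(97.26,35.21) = 97.26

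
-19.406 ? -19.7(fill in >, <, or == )>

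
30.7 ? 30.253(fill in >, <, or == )>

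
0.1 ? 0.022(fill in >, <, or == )>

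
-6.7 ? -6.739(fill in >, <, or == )>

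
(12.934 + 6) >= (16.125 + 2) True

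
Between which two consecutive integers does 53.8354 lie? 53 and 54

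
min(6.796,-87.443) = -87.443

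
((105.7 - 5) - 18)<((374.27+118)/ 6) False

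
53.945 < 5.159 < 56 False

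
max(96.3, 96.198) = 96.3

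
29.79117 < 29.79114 False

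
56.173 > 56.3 False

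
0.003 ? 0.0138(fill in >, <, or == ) <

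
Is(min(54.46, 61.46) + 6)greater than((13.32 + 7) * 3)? No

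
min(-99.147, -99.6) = -99.6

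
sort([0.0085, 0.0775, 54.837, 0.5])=[0.0085, 0.0775, 0.5, 54.837]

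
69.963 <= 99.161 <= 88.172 False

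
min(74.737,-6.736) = -6.736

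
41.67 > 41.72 False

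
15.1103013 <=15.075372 False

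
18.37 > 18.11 True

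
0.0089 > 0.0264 False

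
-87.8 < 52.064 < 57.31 True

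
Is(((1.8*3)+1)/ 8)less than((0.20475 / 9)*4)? No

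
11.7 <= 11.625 False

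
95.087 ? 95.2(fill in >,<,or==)<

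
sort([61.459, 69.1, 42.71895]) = [42.71895, 61.459, 69.1]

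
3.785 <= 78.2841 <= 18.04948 False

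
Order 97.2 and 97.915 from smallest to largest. 97.2, 97.915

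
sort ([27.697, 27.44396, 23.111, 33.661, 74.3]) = [23.111, 27.44396, 27.697, 33.661, 74.3]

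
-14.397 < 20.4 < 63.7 True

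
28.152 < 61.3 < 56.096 False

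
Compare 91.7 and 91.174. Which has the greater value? 91.7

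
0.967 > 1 False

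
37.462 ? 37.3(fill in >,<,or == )>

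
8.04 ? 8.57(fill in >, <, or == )<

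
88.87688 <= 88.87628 False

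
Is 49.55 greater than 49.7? No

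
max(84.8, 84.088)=84.8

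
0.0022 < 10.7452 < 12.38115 True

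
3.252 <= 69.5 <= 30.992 False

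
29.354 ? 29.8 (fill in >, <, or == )<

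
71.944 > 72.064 False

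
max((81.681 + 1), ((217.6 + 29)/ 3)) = 82.681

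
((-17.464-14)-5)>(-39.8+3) True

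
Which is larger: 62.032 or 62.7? 62.7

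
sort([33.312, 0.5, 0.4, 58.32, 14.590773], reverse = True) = [58.32, 33.312, 14.590773, 0.5, 0.4]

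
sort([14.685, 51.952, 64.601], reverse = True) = [64.601, 51.952, 14.685]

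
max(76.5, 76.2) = 76.5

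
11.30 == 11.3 True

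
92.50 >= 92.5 True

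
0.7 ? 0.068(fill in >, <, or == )>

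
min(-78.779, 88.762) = -78.779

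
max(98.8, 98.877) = 98.877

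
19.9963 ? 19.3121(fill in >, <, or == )>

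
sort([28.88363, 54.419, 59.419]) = [28.88363, 54.419, 59.419]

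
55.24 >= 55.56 False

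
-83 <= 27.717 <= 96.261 True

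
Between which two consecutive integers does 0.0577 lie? 0 and 1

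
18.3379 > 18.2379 True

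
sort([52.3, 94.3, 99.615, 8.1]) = [8.1, 52.3, 94.3, 99.615]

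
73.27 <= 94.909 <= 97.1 True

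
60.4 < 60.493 True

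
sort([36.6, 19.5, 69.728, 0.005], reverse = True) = [69.728, 36.6, 19.5, 0.005]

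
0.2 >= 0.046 True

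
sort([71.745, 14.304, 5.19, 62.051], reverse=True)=[71.745, 62.051, 14.304, 5.19]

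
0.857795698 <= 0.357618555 False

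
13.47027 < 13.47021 False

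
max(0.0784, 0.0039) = 0.0784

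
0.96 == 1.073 False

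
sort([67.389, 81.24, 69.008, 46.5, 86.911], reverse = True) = [86.911, 81.24, 69.008, 67.389, 46.5]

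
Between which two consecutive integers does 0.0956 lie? 0 and 1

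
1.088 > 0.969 True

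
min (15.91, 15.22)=15.22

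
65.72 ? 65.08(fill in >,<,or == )>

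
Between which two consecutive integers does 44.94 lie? 44 and 45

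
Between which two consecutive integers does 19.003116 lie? 19 and 20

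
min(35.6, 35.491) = 35.491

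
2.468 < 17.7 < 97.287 True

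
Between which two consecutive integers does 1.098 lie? 1 and 2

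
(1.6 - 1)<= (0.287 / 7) False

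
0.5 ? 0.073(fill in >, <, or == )>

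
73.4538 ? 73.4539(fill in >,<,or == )<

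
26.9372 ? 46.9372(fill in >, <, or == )<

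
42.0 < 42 False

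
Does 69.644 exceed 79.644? No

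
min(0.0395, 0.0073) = 0.0073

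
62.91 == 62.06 False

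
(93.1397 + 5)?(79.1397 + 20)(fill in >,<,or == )<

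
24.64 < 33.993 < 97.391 True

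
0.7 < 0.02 False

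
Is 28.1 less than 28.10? No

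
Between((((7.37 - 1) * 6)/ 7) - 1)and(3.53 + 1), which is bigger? (3.53 + 1)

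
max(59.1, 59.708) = 59.708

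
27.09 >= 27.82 False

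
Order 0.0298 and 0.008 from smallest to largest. 0.008, 0.0298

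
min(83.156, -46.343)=-46.343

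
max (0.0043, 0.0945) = 0.0945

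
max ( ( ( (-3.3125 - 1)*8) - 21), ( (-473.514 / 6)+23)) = -55.5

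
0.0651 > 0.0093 True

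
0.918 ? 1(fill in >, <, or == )<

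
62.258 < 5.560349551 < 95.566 False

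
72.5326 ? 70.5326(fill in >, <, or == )>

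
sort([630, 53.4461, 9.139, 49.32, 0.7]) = [0.7, 9.139, 49.32, 53.4461, 630]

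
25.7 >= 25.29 True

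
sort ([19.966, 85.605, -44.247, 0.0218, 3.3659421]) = [-44.247, 0.0218, 3.3659421, 19.966, 85.605]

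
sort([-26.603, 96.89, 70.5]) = [-26.603, 70.5, 96.89]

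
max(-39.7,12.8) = 12.8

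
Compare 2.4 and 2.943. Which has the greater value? 2.943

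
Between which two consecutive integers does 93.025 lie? 93 and 94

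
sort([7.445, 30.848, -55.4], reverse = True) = [30.848, 7.445, -55.4]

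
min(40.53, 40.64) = 40.53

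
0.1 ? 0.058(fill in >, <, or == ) >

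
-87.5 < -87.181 True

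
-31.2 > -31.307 True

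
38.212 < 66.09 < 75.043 True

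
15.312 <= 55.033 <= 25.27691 False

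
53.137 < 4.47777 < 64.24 False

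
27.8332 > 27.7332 True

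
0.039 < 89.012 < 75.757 False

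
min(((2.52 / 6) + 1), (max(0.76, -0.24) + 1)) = 1.42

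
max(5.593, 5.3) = 5.593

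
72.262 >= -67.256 True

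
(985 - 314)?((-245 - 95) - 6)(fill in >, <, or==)>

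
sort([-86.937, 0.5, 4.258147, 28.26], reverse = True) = [28.26, 4.258147, 0.5, -86.937]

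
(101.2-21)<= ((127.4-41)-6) True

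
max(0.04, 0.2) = 0.2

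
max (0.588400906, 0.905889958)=0.905889958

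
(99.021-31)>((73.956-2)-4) True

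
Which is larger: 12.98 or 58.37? 58.37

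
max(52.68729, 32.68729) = 52.68729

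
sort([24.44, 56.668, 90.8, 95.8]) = [24.44, 56.668, 90.8, 95.8]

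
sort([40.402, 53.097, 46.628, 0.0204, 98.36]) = [0.0204, 40.402, 46.628, 53.097, 98.36]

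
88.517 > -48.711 True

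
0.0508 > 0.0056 True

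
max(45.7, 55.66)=55.66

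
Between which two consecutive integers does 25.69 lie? 25 and 26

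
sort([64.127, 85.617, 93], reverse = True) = [93, 85.617, 64.127]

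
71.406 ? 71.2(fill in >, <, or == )>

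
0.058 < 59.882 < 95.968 True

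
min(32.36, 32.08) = 32.08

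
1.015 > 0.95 True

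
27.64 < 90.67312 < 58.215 False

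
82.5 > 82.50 False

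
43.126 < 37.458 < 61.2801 False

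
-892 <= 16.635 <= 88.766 True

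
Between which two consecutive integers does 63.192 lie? 63 and 64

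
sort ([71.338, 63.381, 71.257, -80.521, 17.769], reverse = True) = [71.338, 71.257, 63.381, 17.769, -80.521]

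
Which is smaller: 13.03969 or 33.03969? 13.03969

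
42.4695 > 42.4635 True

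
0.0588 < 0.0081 False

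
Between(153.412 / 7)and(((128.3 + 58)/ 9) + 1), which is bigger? (153.412 / 7)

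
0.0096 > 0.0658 False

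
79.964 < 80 True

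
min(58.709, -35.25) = -35.25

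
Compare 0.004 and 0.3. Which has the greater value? 0.3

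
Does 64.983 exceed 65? No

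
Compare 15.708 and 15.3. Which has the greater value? 15.708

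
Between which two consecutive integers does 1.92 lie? 1 and 2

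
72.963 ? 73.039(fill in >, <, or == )<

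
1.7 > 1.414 True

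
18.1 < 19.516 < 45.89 True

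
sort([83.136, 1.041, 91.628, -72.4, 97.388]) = [-72.4, 1.041, 83.136, 91.628, 97.388]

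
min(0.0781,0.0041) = 0.0041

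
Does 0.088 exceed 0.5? No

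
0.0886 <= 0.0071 False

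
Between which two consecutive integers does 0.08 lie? 0 and 1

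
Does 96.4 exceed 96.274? Yes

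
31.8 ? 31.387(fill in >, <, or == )>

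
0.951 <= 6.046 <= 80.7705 True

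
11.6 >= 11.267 True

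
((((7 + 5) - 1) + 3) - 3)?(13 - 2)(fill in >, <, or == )==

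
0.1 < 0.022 False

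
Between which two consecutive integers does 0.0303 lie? 0 and 1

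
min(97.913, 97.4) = 97.4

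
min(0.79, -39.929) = -39.929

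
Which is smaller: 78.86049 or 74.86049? 74.86049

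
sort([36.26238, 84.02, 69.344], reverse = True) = [84.02, 69.344, 36.26238]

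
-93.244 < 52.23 True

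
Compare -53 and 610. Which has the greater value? 610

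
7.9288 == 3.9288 False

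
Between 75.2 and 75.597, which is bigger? 75.597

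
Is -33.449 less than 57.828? Yes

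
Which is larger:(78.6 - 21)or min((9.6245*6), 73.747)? min((9.6245*6), 73.747)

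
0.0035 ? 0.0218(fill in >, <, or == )<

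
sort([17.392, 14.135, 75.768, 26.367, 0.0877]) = [0.0877, 14.135, 17.392, 26.367, 75.768]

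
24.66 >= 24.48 True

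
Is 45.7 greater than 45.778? No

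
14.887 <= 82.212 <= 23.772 False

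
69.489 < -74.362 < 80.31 False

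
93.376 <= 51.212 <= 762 False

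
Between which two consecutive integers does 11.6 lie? 11 and 12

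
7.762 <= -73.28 False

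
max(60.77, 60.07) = 60.77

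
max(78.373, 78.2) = 78.373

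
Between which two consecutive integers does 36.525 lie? 36 and 37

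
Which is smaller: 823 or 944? 823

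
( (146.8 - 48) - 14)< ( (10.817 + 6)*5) False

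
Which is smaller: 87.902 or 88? 87.902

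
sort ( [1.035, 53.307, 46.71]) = [1.035, 46.71, 53.307]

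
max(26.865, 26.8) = 26.865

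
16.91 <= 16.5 False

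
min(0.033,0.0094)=0.0094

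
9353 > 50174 False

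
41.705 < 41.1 False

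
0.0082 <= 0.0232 True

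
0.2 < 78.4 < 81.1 True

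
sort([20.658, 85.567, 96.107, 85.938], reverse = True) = [96.107, 85.938, 85.567, 20.658]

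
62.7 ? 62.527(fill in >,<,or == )>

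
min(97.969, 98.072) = 97.969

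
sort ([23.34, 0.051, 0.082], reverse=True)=[23.34, 0.082, 0.051]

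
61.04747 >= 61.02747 True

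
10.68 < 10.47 False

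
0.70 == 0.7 True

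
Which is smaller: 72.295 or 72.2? 72.2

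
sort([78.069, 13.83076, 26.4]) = [13.83076, 26.4, 78.069]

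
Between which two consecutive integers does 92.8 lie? 92 and 93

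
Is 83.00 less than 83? No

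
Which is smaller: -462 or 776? -462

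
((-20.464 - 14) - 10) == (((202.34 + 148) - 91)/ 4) False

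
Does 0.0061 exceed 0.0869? No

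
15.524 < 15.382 False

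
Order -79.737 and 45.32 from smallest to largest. -79.737, 45.32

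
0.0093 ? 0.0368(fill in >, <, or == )<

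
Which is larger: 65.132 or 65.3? 65.3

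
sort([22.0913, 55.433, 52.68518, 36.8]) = [22.0913, 36.8, 52.68518, 55.433]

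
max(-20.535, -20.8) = -20.535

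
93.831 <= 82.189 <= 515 False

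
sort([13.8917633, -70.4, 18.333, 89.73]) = [-70.4, 13.8917633, 18.333, 89.73]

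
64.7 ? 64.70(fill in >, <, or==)==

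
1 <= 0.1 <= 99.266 False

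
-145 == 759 False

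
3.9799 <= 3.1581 False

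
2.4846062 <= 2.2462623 False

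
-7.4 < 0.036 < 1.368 True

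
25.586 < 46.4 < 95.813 True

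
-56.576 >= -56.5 False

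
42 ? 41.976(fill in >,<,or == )>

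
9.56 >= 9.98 False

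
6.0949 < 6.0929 False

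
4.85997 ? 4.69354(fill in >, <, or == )>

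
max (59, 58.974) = 59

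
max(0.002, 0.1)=0.1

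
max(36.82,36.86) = 36.86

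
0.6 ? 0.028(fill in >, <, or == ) >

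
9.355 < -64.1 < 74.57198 False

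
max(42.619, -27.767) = 42.619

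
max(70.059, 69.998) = 70.059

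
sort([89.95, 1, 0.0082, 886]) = [0.0082, 1, 89.95, 886]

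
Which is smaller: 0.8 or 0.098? 0.098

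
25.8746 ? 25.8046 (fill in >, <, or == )>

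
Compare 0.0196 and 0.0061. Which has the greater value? 0.0196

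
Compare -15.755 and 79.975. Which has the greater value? 79.975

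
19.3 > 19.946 False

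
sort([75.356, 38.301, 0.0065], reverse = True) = [75.356, 38.301, 0.0065]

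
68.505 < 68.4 False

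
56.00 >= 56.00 True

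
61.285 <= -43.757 False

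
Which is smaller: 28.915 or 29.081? 28.915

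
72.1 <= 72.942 True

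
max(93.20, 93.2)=93.2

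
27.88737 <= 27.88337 False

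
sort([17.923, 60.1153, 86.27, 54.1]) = [17.923, 54.1, 60.1153, 86.27]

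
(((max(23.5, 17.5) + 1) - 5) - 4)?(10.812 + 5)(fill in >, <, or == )<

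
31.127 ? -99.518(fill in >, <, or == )>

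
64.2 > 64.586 False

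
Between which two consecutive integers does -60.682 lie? -61 and -60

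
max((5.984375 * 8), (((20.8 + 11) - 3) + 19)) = 47.875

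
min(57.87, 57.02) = 57.02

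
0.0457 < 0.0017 False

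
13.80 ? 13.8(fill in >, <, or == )==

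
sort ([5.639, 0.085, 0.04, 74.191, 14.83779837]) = [0.04, 0.085, 5.639, 14.83779837, 74.191]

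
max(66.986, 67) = 67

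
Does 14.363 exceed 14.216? Yes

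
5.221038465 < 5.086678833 False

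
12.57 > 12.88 False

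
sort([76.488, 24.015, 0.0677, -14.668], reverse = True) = [76.488, 24.015, 0.0677, -14.668]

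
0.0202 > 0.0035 True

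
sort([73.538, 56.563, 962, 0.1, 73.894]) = [0.1, 56.563, 73.538, 73.894, 962]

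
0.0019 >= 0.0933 False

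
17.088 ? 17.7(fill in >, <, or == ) <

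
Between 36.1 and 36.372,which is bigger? 36.372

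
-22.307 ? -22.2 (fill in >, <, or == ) <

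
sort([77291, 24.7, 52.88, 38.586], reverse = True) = [77291, 52.88, 38.586, 24.7]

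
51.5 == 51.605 False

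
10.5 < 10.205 False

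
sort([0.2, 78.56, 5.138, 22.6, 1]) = [0.2, 1, 5.138, 22.6, 78.56]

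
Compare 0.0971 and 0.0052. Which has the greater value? 0.0971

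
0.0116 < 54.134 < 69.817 True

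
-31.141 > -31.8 True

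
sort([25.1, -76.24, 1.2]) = [-76.24, 1.2, 25.1]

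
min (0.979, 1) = 0.979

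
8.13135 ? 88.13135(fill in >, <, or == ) <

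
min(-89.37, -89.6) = -89.6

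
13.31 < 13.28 False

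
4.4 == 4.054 False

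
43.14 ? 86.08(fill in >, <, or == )<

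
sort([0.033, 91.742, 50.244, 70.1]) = [0.033, 50.244, 70.1, 91.742]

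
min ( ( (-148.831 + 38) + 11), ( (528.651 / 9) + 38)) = -99.831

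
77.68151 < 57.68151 False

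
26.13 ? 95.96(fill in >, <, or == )<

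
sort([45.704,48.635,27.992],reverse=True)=[48.635,45.704,27.992]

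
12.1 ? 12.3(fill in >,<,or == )<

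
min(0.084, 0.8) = 0.084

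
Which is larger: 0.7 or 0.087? 0.7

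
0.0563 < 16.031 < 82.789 True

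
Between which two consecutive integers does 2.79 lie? 2 and 3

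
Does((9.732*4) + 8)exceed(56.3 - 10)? Yes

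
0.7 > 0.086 True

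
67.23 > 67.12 True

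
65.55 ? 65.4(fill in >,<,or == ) >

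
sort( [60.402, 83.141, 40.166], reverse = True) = [83.141, 60.402, 40.166]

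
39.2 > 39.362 False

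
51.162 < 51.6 True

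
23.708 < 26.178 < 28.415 True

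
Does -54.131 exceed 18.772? No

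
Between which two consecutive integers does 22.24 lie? 22 and 23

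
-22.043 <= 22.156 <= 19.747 False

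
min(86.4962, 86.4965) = 86.4962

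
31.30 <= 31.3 True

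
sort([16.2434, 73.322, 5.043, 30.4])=[5.043, 16.2434, 30.4, 73.322]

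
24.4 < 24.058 False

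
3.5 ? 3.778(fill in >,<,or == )<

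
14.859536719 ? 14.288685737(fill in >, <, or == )>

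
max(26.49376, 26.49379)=26.49379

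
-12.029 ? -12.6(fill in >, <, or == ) >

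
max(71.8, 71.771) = 71.8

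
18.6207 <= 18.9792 True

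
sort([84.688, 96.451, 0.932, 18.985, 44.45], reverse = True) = [96.451, 84.688, 44.45, 18.985, 0.932]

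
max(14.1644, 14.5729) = 14.5729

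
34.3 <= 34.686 True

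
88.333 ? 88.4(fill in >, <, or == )<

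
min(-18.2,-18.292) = -18.292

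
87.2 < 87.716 True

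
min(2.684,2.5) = 2.5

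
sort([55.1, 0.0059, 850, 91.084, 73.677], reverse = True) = [850, 91.084, 73.677, 55.1, 0.0059]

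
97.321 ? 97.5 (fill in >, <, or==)<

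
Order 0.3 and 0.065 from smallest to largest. 0.065, 0.3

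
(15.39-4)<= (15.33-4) False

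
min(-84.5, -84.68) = -84.68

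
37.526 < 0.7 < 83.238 False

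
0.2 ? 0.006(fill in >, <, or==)>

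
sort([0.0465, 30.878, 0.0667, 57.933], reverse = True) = [57.933, 30.878, 0.0667, 0.0465]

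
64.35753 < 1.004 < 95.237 False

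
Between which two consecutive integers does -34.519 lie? -35 and -34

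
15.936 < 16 True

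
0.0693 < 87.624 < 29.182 False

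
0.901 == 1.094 False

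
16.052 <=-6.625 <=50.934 False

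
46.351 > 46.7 False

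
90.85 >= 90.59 True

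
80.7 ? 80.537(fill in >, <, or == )>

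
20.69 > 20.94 False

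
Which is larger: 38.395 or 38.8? 38.8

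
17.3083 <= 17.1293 False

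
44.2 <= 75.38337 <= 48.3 False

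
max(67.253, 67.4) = 67.4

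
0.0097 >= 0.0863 False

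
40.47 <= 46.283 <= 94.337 True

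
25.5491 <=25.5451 False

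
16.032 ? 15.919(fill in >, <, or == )>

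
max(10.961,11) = 11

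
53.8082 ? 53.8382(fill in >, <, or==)<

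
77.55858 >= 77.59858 False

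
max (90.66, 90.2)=90.66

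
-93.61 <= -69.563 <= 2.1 True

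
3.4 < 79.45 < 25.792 False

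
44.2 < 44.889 True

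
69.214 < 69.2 False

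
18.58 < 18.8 True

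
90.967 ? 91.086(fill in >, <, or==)<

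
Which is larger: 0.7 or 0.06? 0.7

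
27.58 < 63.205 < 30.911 False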